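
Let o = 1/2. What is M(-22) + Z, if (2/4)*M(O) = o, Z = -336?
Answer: -335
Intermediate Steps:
o = ½ ≈ 0.50000
M(O) = 1 (M(O) = 2*(½) = 1)
M(-22) + Z = 1 - 336 = -335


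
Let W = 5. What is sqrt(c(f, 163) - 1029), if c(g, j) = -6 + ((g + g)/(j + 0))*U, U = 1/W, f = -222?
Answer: I*sqrt(687834735)/815 ≈ 32.18*I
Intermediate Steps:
U = 1/5 ≈ 0.20000
c(g, j) = -6 + 2*g/(5*j) (c(g, j) = -6 + ((g + g)/(j + 0))*(1/5) = -6 + ((2*g)/j)*(1/5) = -6 + (2*g/j)*(1/5) = -6 + 2*g/(5*j))
sqrt(c(f, 163) - 1029) = sqrt((-6 + (2/5)*(-222)/163) - 1029) = sqrt((-6 + (2/5)*(-222)*(1/163)) - 1029) = sqrt((-6 - 444/815) - 1029) = sqrt(-5334/815 - 1029) = sqrt(-843969/815) = I*sqrt(687834735)/815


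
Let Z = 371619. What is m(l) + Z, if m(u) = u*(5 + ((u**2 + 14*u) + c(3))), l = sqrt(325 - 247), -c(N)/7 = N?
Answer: 372711 + 62*sqrt(78) ≈ 3.7326e+5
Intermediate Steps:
c(N) = -7*N
l = sqrt(78) ≈ 8.8318
m(u) = u*(-16 + u**2 + 14*u) (m(u) = u*(5 + ((u**2 + 14*u) - 7*3)) = u*(5 + ((u**2 + 14*u) - 21)) = u*(5 + (-21 + u**2 + 14*u)) = u*(-16 + u**2 + 14*u))
m(l) + Z = sqrt(78)*(-16 + (sqrt(78))**2 + 14*sqrt(78)) + 371619 = sqrt(78)*(-16 + 78 + 14*sqrt(78)) + 371619 = sqrt(78)*(62 + 14*sqrt(78)) + 371619 = 371619 + sqrt(78)*(62 + 14*sqrt(78))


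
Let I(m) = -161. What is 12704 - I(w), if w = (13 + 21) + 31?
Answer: 12865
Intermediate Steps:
w = 65 (w = 34 + 31 = 65)
12704 - I(w) = 12704 - 1*(-161) = 12704 + 161 = 12865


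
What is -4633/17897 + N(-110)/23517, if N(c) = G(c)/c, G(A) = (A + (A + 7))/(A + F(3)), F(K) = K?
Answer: -38860468607/150115203810 ≈ -0.25887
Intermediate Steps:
G(A) = (7 + 2*A)/(3 + A) (G(A) = (A + (A + 7))/(A + 3) = (A + (7 + A))/(3 + A) = (7 + 2*A)/(3 + A))
N(c) = (7 + 2*c)/(c*(3 + c)) (N(c) = ((7 + 2*c)/(3 + c))/c = (7 + 2*c)/(c*(3 + c)))
-4633/17897 + N(-110)/23517 = -4633/17897 + ((7 + 2*(-110))/((-110)*(3 - 110)))/23517 = -4633*1/17897 - 1/110*(7 - 220)/(-107)*(1/23517) = -4633/17897 - 1/110*(-1/107)*(-213)*(1/23517) = -4633/17897 - 213/11770*1/23517 = -4633/17897 - 71/92265030 = -38860468607/150115203810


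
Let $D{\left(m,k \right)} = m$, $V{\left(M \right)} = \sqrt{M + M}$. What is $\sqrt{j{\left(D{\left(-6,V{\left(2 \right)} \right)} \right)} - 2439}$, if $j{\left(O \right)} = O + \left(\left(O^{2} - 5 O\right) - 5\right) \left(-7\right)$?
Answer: $2 i \sqrt{718} \approx 53.591 i$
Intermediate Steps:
$V{\left(M \right)} = \sqrt{2} \sqrt{M}$ ($V{\left(M \right)} = \sqrt{2 M} = \sqrt{2} \sqrt{M}$)
$j{\left(O \right)} = 35 - 7 O^{2} + 36 O$ ($j{\left(O \right)} = O + \left(-5 + O^{2} - 5 O\right) \left(-7\right) = O + \left(35 - 7 O^{2} + 35 O\right) = 35 - 7 O^{2} + 36 O$)
$\sqrt{j{\left(D{\left(-6,V{\left(2 \right)} \right)} \right)} - 2439} = \sqrt{\left(35 - 7 \left(-6\right)^{2} + 36 \left(-6\right)\right) - 2439} = \sqrt{\left(35 - 252 - 216\right) - 2439} = \sqrt{-433 - 2439} = \sqrt{-2872} = 2 i \sqrt{718}$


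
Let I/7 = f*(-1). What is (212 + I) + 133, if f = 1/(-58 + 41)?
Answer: 5872/17 ≈ 345.41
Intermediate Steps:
f = -1/17 (f = 1/(-17) = -1/17 ≈ -0.058824)
I = 7/17 (I = 7*(-1/17*(-1)) = 7*(1/17) = 7/17 ≈ 0.41176)
(212 + I) + 133 = (212 + 7/17) + 133 = 3611/17 + 133 = 5872/17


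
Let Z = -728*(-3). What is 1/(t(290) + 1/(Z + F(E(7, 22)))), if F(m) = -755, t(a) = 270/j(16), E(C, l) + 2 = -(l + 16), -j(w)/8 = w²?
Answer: -1463296/191891 ≈ -7.6257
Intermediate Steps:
j(w) = -8*w²
E(C, l) = -18 - l (E(C, l) = -2 - (l + 16) = -2 - (16 + l) = -2 + (-16 - l) = -18 - l)
t(a) = -135/1024 (t(a) = 270/((-8*16²)) = 270/((-8*256)) = 270/(-2048) = 270*(-1/2048) = -135/1024)
Z = 2184
1/(t(290) + 1/(Z + F(E(7, 22)))) = 1/(-135/1024 + 1/(2184 - 755)) = 1/(-135/1024 + 1/1429) = 1/(-191891/1463296) = -1463296/191891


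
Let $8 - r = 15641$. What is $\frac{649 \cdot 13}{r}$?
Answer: $- \frac{8437}{15633} \approx -0.53969$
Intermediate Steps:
$r = -15633$ ($r = 8 - 15641 = -15633$)
$\frac{649 \cdot 13}{r} = \frac{649 \cdot 13}{-15633} = 8437 \left(- \frac{1}{15633}\right) = - \frac{8437}{15633}$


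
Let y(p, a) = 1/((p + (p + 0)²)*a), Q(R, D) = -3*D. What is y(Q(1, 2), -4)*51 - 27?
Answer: -1097/40 ≈ -27.425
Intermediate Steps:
y(p, a) = 1/(a*(p + p²)) (y(p, a) = 1/((p + p²)*a) = 1/(a*(p + p²)))
y(Q(1, 2), -4)*51 - 27 = (1/((-4)*((-3*2))*(1 - 3*2)))*51 - 27 = -¼/(-6*(1 - 6))*51 - 27 = -¼*(-⅙)/(-5)*51 - 27 = -¼*(-⅙)*(-⅕)*51 - 27 = -1/120*51 - 27 = -17/40 - 27 = -1097/40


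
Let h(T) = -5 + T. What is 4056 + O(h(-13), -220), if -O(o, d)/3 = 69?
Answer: 3849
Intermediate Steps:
O(o, d) = -207 (O(o, d) = -3*69 = -207)
4056 + O(h(-13), -220) = 4056 - 207 = 3849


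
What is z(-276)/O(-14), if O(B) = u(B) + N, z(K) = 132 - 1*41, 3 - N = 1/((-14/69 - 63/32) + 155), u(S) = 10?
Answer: 30707495/4384577 ≈ 7.0035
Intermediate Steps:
N = 1010127/337445 (N = 3 - 1/((-14/69 - 63/32) + 155) = 3 - 1/(-4795/2208 + 155) = 3 - 1/337445/2208 = 3 - 1*2208/337445 = 3 - 2208/337445 = 1010127/337445 ≈ 2.9935)
z(K) = 91 (z(K) = 132 - 41 = 91)
O(B) = 4384577/337445 (O(B) = 10 + 1010127/337445 = 4384577/337445)
z(-276)/O(-14) = 91/(4384577/337445) = 91*(337445/4384577) = 30707495/4384577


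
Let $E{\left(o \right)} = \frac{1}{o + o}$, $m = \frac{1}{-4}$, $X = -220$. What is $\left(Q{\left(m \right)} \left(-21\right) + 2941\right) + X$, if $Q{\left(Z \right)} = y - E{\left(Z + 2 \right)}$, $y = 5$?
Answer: $2622$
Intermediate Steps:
$m = - \frac{1}{4} \approx -0.25$
$E{\left(o \right)} = \frac{1}{2 o}$
$Q{\left(Z \right)} = 5 - \frac{1}{2 \left(2 + Z\right)}$ ($Q{\left(Z \right)} = 5 - \frac{1}{2 \left(Z + 2\right)} = 5 - \frac{1}{2 \left(2 + Z\right)}$)
$\left(Q{\left(m \right)} \left(-21\right) + 2941\right) + X = \left(\frac{19 + 10 \left(- \frac{1}{4}\right)}{2 \left(2 - \frac{1}{4}\right)} \left(-21\right) + 2941\right) - 220 = \left(\frac{19 - \frac{5}{2}}{2 \cdot \frac{7}{4}} \left(-21\right) + 2941\right) - 220 = \left(\frac{1}{2} \cdot \frac{4}{7} \cdot \frac{33}{2} \left(-21\right) + 2941\right) - 220 = \left(\frac{33}{7} \left(-21\right) + 2941\right) - 220 = \left(-99 + 2941\right) - 220 = 2842 - 220 = 2622$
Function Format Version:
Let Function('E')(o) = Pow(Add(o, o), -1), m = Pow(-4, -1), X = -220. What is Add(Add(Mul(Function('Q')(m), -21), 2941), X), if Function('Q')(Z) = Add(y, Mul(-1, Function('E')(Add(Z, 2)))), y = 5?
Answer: 2622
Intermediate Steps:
m = Rational(-1, 4) ≈ -0.25000
Function('E')(o) = Mul(Rational(1, 2), Pow(o, -1)) (Function('E')(o) = Pow(Mul(2, o), -1) = Mul(Rational(1, 2), Pow(o, -1)))
Function('Q')(Z) = Add(5, Mul(Rational(-1, 2), Pow(Add(2, Z), -1))) (Function('Q')(Z) = Add(5, Mul(-1, Mul(Rational(1, 2), Pow(Add(Z, 2), -1)))) = Add(5, Mul(-1, Mul(Rational(1, 2), Pow(Add(2, Z), -1)))) = Add(5, Mul(Rational(-1, 2), Pow(Add(2, Z), -1))))
Add(Add(Mul(Function('Q')(m), -21), 2941), X) = Add(Add(Mul(Mul(Rational(1, 2), Pow(Add(2, Rational(-1, 4)), -1), Add(19, Mul(10, Rational(-1, 4)))), -21), 2941), -220) = Add(Add(Mul(Mul(Rational(1, 2), Pow(Rational(7, 4), -1), Add(19, Rational(-5, 2))), -21), 2941), -220) = Add(Add(Mul(Mul(Rational(1, 2), Rational(4, 7), Rational(33, 2)), -21), 2941), -220) = Add(Add(Mul(Rational(33, 7), -21), 2941), -220) = Add(Add(-99, 2941), -220) = Add(2842, -220) = 2622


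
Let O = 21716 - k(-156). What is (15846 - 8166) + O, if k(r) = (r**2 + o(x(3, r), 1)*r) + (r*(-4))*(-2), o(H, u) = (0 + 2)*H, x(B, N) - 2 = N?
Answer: -41740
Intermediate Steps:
x(B, N) = 2 + N
o(H, u) = 2*H
k(r) = r**2 + 8*r + r*(4 + 2*r) (k(r) = (r**2 + (2*(2 + r))*r) + (r*(-4))*(-2) = (r**2 + (4 + 2*r)*r) - 4*r*(-2) = (r**2 + r*(4 + 2*r)) + 8*r = r**2 + 8*r + r*(4 + 2*r))
O = -49420 (O = 21716 - 3*(-156)*(4 - 156) = 21716 - 3*(-156)*(-152) = 21716 - 1*71136 = 21716 - 71136 = -49420)
(15846 - 8166) + O = (15846 - 8166) - 49420 = 7680 - 49420 = -41740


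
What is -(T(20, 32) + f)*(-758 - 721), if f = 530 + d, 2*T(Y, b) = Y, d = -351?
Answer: 279531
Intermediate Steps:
T(Y, b) = Y/2
f = 179 (f = 530 - 351 = 179)
-(T(20, 32) + f)*(-758 - 721) = -((½)*20 + 179)*(-758 - 721) = -(10 + 179)*(-1479) = -189*(-1479) = -1*(-279531) = 279531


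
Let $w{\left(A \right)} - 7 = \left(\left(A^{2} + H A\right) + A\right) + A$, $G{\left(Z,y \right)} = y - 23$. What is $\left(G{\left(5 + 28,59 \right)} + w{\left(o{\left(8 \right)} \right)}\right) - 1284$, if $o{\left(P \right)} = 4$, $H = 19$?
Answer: $-1141$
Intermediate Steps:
$G{\left(Z,y \right)} = -23 + y$
$w{\left(A \right)} = 7 + A^{2} + 21 A$ ($w{\left(A \right)} = 7 + \left(\left(\left(A^{2} + 19 A\right) + A\right) + A\right) = 7 + \left(\left(A^{2} + 20 A\right) + A\right) = 7 + \left(A^{2} + 21 A\right) = 7 + A^{2} + 21 A$)
$\left(G{\left(5 + 28,59 \right)} + w{\left(o{\left(8 \right)} \right)}\right) - 1284 = \left(\left(-23 + 59\right) + \left(7 + 4^{2} + 21 \cdot 4\right)\right) - 1284 = \left(36 + \left(7 + 16 + 84\right)\right) - 1284 = \left(36 + 107\right) - 1284 = 143 - 1284 = -1141$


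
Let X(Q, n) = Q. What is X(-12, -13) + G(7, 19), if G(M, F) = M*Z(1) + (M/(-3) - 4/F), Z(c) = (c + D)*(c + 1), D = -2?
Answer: -1627/57 ≈ -28.544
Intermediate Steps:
Z(c) = (1 + c)*(-2 + c) (Z(c) = (c - 2)*(c + 1) = (-2 + c)*(1 + c) = (1 + c)*(-2 + c))
G(M, F) = -4/F - 7*M/3 (G(M, F) = M*(-2 + 1² - 1*1) + (M/(-3) - 4/F) = M*(-2 + 1 - 1) + (M*(-⅓) - 4/F) = M*(-2) + (-M/3 - 4/F) = -2*M + (-4/F - M/3) = -4/F - 7*M/3)
X(-12, -13) + G(7, 19) = -12 + (-4/19 - 7/3*7) = -12 + (-4*1/19 - 49/3) = -12 + (-4/19 - 49/3) = -12 - 943/57 = -1627/57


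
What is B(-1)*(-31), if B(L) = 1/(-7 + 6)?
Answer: 31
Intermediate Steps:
B(L) = -1 (B(L) = 1/(-1) = -1)
B(-1)*(-31) = -1*(-31) = 31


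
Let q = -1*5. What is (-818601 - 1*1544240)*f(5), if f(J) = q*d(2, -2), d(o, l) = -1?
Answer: -11814205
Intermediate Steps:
q = -5
f(J) = 5 (f(J) = -5*(-1) = 5)
(-818601 - 1*1544240)*f(5) = (-818601 - 1*1544240)*5 = (-818601 - 1544240)*5 = -2362841*5 = -11814205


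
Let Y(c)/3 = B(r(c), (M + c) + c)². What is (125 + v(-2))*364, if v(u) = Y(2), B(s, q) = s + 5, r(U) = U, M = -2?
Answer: 99008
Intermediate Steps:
B(s, q) = 5 + s
Y(c) = 3*(5 + c)²
v(u) = 147 (v(u) = 3*(5 + 2)² = 3*7² = 3*49 = 147)
(125 + v(-2))*364 = (125 + 147)*364 = 272*364 = 99008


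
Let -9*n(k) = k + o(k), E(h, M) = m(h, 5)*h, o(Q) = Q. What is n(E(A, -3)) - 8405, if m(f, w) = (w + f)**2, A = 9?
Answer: -8797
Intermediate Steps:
m(f, w) = (f + w)**2
E(h, M) = h*(5 + h)**2 (E(h, M) = (h + 5)**2*h = (5 + h)**2*h = h*(5 + h)**2)
n(k) = -2*k/9 (n(k) = -(k + k)/9 = -2*k/9)
n(E(A, -3)) - 8405 = -2*(5 + 9)**2 - 8405 = -2*14**2 - 8405 = -2*196 - 8405 = -2/9*1764 - 8405 = -392 - 8405 = -8797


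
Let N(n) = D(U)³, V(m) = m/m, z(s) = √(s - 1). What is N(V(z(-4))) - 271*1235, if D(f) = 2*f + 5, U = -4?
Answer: -334712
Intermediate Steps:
z(s) = √(-1 + s)
V(m) = 1
D(f) = 5 + 2*f
N(n) = -27 (N(n) = (5 + 2*(-4))³ = (5 - 8)³ = (-3)³ = -27)
N(V(z(-4))) - 271*1235 = -27 - 271*1235 = -27 - 334685 = -334712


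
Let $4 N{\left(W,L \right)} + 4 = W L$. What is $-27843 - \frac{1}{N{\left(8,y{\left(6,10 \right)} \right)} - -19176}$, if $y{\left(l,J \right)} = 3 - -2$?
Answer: $- \frac{534167956}{19185} \approx -27843.0$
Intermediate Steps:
$y{\left(l,J \right)} = 5$ ($y{\left(l,J \right)} = 3 + 2 = 5$)
$N{\left(W,L \right)} = -1 + \frac{L W}{4}$ ($N{\left(W,L \right)} = -1 + \frac{W L}{4} = -1 + \frac{L W}{4}$)
$-27843 - \frac{1}{N{\left(8,y{\left(6,10 \right)} \right)} - -19176} = -27843 - \frac{1}{\left(-1 + \frac{1}{4} \cdot 5 \cdot 8\right) - -19176} = -27843 - \frac{1}{\left(-1 + 10\right) + 19176} = -27843 - \frac{1}{9 + 19176} = -27843 - \frac{1}{19185} = - \frac{534167956}{19185}$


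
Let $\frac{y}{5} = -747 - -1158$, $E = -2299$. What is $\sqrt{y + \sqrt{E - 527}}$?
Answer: $\sqrt{2055 + 3 i \sqrt{314}} \approx 45.336 + 0.5863 i$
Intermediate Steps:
$y = 2055$ ($y = 5 \left(-747 - -1158\right) = 5 \left(-747 + 1158\right) = 5 \cdot 411 = 2055$)
$\sqrt{y + \sqrt{E - 527}} = \sqrt{2055 + \sqrt{-2299 - 527}} = \sqrt{2055 + \sqrt{-2826}} = \sqrt{2055 + 3 i \sqrt{314}}$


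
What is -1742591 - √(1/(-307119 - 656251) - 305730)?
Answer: -1742591 - I*√283742435538000370/963370 ≈ -1.7426e+6 - 552.93*I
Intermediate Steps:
-1742591 - √(1/(-307119 - 656251) - 305730) = -1742591 - √(1/(-963370) - 305730) = -1742591 - √(-1/963370 - 305730) = -1742591 - √(-294531110101/963370) = -1742591 - I*√283742435538000370/963370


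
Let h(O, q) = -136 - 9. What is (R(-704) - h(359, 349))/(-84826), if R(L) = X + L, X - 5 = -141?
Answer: 695/84826 ≈ 0.0081932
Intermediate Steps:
X = -136 (X = 5 - 141 = -136)
R(L) = -136 + L
h(O, q) = -145
(R(-704) - h(359, 349))/(-84826) = ((-136 - 704) - 1*(-145))/(-84826) = (-840 + 145)*(-1/84826) = -695*(-1/84826) = 695/84826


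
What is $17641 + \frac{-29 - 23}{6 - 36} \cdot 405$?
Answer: $18343$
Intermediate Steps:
$17641 + \frac{-29 - 23}{6 - 36} \cdot 405 = 17641 + - \frac{52}{-30} \cdot 405 = 17641 + \left(-52\right) \left(- \frac{1}{30}\right) 405 = 17641 + \frac{26}{15} \cdot 405 = 17641 + 702 = 18343$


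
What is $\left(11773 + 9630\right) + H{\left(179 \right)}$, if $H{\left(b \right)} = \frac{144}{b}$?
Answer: $\frac{3831281}{179} \approx 21404.0$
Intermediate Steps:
$\left(11773 + 9630\right) + H{\left(179 \right)} = \left(11773 + 9630\right) + \frac{144}{179} = 21403 + 144 \cdot \frac{1}{179} = 21403 + \frac{144}{179} = \frac{3831281}{179}$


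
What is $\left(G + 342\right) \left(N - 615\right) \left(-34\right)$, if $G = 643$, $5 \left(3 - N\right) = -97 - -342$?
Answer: $22136890$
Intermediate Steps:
$N = -46$ ($N = 3 - \frac{-97 - -342}{5} = 3 - \frac{-97 + 342}{5} = 3 - 49 = -46$)
$\left(G + 342\right) \left(N - 615\right) \left(-34\right) = \left(643 + 342\right) \left(-46 - 615\right) \left(-34\right) = 985 \left(-661\right) \left(-34\right) = \left(-651085\right) \left(-34\right) = 22136890$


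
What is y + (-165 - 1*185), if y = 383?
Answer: 33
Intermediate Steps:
y + (-165 - 1*185) = 383 + (-165 - 1*185) = 383 + (-165 - 185) = 383 - 350 = 33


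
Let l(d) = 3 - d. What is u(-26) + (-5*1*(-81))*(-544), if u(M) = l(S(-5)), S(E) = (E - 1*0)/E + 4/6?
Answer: -660956/3 ≈ -2.2032e+5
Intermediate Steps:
S(E) = 5/3 (S(E) = (E + 0)/E + 4*(⅙) = E/E + ⅔ = 1 + ⅔ = 5/3)
u(M) = 4/3 (u(M) = 3 - 1*5/3 = 3 - 5/3 = 4/3)
u(-26) + (-5*1*(-81))*(-544) = 4/3 + (-5*1*(-81))*(-544) = 4/3 - 5*(-81)*(-544) = 4/3 + 405*(-544) = 4/3 - 220320 = -660956/3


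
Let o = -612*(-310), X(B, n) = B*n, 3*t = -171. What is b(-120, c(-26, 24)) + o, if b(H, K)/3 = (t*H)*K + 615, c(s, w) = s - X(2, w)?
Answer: -1326915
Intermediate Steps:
t = -57 (t = (1/3)*(-171) = -57)
c(s, w) = s - 2*w
o = 189720
b(H, K) = 1845 - 171*H*K (b(H, K) = 3*((-57*H)*K + 615) = 3*(-57*H*K + 615) = 3*(615 - 57*H*K) = 1845 - 171*H*K)
b(-120, c(-26, 24)) + o = (1845 - 171*(-120)*(-26 - 2*24)) + 189720 = (1845 - 171*(-120)*(-26 - 48)) + 189720 = (1845 - 171*(-120)*(-74)) + 189720 = (1845 - 1518480) + 189720 = -1516635 + 189720 = -1326915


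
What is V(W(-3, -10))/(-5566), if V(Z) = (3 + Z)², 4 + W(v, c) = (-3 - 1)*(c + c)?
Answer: -6241/5566 ≈ -1.1213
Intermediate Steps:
W(v, c) = -4 - 8*c (W(v, c) = -4 + (-3 - 1)*(c + c) = -4 - 8*c)
V(W(-3, -10))/(-5566) = (3 + (-4 - 8*(-10)))²/(-5566) = (3 + (-4 + 80))²*(-1/5566) = (3 + 76)²*(-1/5566) = 79²*(-1/5566) = 6241*(-1/5566) = -6241/5566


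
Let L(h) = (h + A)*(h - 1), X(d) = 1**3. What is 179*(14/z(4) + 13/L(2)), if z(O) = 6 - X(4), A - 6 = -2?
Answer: 26671/30 ≈ 889.03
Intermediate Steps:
A = 4 (A = 6 - 2 = 4)
X(d) = 1
L(h) = (-1 + h)*(4 + h) (L(h) = (h + 4)*(h - 1) = (4 + h)*(-1 + h) = (-1 + h)*(4 + h))
z(O) = 5 (z(O) = 6 - 1*1 = 6 - 1 = 5)
179*(14/z(4) + 13/L(2)) = 179*(14/5 + 13/(-4 + 2**2 + 3*2)) = 179*(14*(1/5) + 13/(-4 + 4 + 6)) = 179*(14/5 + 13/6) = 179*(149/30) = 26671/30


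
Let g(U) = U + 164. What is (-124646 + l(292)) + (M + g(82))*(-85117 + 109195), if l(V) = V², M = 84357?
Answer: 2037031652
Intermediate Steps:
g(U) = 164 + U
(-124646 + l(292)) + (M + g(82))*(-85117 + 109195) = (-124646 + 292²) + (84357 + (164 + 82))*(-85117 + 109195) = (-124646 + 85264) + (84357 + 246)*24078 = -39382 + 84603*24078 = -39382 + 2037071034 = 2037031652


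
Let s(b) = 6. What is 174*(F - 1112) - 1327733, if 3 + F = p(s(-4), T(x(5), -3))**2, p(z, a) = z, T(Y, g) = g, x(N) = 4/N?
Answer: -1515479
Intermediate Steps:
F = 33 (F = -3 + 6**2 = -3 + 36 = 33)
174*(F - 1112) - 1327733 = 174*(33 - 1112) - 1327733 = 174*(-1079) - 1327733 = -187746 - 1327733 = -1515479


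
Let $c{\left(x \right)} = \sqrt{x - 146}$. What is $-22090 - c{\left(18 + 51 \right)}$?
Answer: $-22090 - i \sqrt{77} \approx -22090.0 - 8.775 i$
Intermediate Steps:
$c{\left(x \right)} = \sqrt{-146 + x}$
$-22090 - c{\left(18 + 51 \right)} = -22090 - \sqrt{-146 + \left(18 + 51\right)} = -22090 - \sqrt{-146 + 69} = -22090 - \sqrt{-77} = -22090 - i \sqrt{77}$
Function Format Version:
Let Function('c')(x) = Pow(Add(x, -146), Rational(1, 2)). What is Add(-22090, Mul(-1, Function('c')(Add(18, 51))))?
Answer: Add(-22090, Mul(-1, I, Pow(77, Rational(1, 2)))) ≈ Add(-22090., Mul(-8.7750, I))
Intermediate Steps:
Function('c')(x) = Pow(Add(-146, x), Rational(1, 2))
Add(-22090, Mul(-1, Function('c')(Add(18, 51)))) = Add(-22090, Mul(-1, Pow(Add(-146, Add(18, 51)), Rational(1, 2)))) = Add(-22090, Mul(-1, Pow(Add(-146, 69), Rational(1, 2)))) = Add(-22090, Mul(-1, Pow(-77, Rational(1, 2)))) = Add(-22090, Mul(-1, Mul(I, Pow(77, Rational(1, 2))))) = Add(-22090, Mul(-1, I, Pow(77, Rational(1, 2))))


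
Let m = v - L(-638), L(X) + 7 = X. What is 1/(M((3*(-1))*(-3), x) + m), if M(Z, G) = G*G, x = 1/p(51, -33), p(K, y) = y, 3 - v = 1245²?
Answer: -1089/1687271552 ≈ -6.4542e-7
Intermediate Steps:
v = -1550022 (v = 3 - 1*1245² = 3 - 1*1550025 = 3 - 1550025 = -1550022)
L(X) = -7 + X
x = -1/33 (x = 1/(-33) = -1/33 ≈ -0.030303)
M(Z, G) = G²
m = -1549377 (m = -1550022 - (-7 - 638) = -1550022 - 1*(-645) = -1550022 + 645 = -1549377)
1/(M((3*(-1))*(-3), x) + m) = 1/((-1/33)² - 1549377) = 1/(1/1089 - 1549377) = 1/(-1687271552/1089) = -1089/1687271552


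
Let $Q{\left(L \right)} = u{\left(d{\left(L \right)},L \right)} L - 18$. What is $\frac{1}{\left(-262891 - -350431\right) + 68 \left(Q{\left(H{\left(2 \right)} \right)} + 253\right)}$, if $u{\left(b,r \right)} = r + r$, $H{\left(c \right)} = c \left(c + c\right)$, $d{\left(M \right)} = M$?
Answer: $\frac{1}{112224} \approx 8.9107 \cdot 10^{-6}$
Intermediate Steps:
$H{\left(c \right)} = 2 c^{2}$ ($H{\left(c \right)} = c 2 c = 2 c^{2}$)
$u{\left(b,r \right)} = 2 r$
$Q{\left(L \right)} = -18 + 2 L^{2}$ ($Q{\left(L \right)} = 2 L L - 18 = 2 L^{2} - 18 = -18 + 2 L^{2}$)
$\frac{1}{\left(-262891 - -350431\right) + 68 \left(Q{\left(H{\left(2 \right)} \right)} + 253\right)} = \frac{1}{\left(-262891 - -350431\right) + 68 \left(\left(-18 + 2 \left(2 \cdot 2^{2}\right)^{2}\right) + 253\right)} = \frac{1}{\left(-262891 + 350431\right) + 68 \left(\left(-18 + 2 \left(2 \cdot 4\right)^{2}\right) + 253\right)} = \frac{1}{87540 + 68 \left(\left(-18 + 2 \cdot 8^{2}\right) + 253\right)} = \frac{1}{87540 + 68 \left(\left(-18 + 2 \cdot 64\right) + 253\right)} = \frac{1}{87540 + 68 \left(\left(-18 + 128\right) + 253\right)} = \frac{1}{87540 + 68 \left(110 + 253\right)} = \frac{1}{87540 + 68 \cdot 363} = \frac{1}{87540 + 24684} = \frac{1}{112224}$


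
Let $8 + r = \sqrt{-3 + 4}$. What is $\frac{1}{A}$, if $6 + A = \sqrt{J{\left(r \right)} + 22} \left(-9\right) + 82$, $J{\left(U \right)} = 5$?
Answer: $\frac{76}{3589} + \frac{27 \sqrt{3}}{3589} \approx 0.034206$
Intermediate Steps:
$r = -7$ ($r = -8 + \sqrt{-3 + 4} = -8 + \sqrt{1} = -8 + 1 = -7$)
$A = 76 - 27 \sqrt{3}$ ($A = -6 + \left(\sqrt{5 + 22} \left(-9\right) + 82\right) = -6 + \left(\sqrt{27} \left(-9\right) + 82\right) = -6 + \left(3 \sqrt{3} \left(-9\right) + 82\right) = -6 + \left(- 27 \sqrt{3} + 82\right) = -6 + \left(82 - 27 \sqrt{3}\right) = 76 - 27 \sqrt{3} \approx 29.235$)
$\frac{1}{A} = \frac{1}{76 - 27 \sqrt{3}}$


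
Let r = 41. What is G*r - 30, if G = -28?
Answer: -1178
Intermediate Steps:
G*r - 30 = -28*41 - 30 = -1148 - 30 = -1178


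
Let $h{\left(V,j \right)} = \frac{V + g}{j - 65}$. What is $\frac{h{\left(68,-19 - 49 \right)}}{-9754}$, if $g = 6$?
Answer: $\frac{37}{648641} \approx 5.7042 \cdot 10^{-5}$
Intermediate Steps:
$h{\left(V,j \right)} = \frac{6 + V}{-65 + j}$ ($h{\left(V,j \right)} = \frac{V + 6}{j - 65} = \frac{6 + V}{-65 + j}$)
$\frac{h{\left(68,-19 - 49 \right)}}{-9754} = \frac{\frac{1}{-65 - 68} \left(6 + 68\right)}{-9754} = \frac{1}{-65 - 68} \cdot 74 \left(- \frac{1}{9754}\right) = \frac{1}{-133} \cdot 74 \left(- \frac{1}{9754}\right) = \left(- \frac{1}{133}\right) 74 \left(- \frac{1}{9754}\right) = \left(- \frac{74}{133}\right) \left(- \frac{1}{9754}\right) = \frac{37}{648641}$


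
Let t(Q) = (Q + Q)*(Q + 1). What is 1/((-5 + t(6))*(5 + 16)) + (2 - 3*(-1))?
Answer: 8296/1659 ≈ 5.0006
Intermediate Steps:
t(Q) = 2*Q*(1 + Q) (t(Q) = (2*Q)*(1 + Q) = 2*Q*(1 + Q))
1/((-5 + t(6))*(5 + 16)) + (2 - 3*(-1)) = 1/((-5 + 2*6*(1 + 6))*(5 + 16)) + (2 - 3*(-1)) = 1/(-5 + 2*6*7*21) + (2 + 3) = (1/21)/(-5 + 84) + 5 = (1/21)/79 + 5 = (1/79)*(1/21) + 5 = 1/1659 + 5 = 8296/1659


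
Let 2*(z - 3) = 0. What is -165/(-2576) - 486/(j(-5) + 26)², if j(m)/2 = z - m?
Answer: -3813/18032 ≈ -0.21146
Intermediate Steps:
z = 3 (z = 3 + (½)*0 = 3 + 0 = 3)
j(m) = 6 - 2*m (j(m) = 2*(3 - m) = 6 - 2*m)
-165/(-2576) - 486/(j(-5) + 26)² = -165/(-2576) - 486/((6 - 2*(-5)) + 26)² = -165*(-1/2576) - 486/((6 + 10) + 26)² = 165/2576 - 486/(16 + 26)² = 165/2576 - 486/(42²) = 165/2576 - 486/1764 = 165/2576 - 486*1/1764 = 165/2576 - 27/98 = -3813/18032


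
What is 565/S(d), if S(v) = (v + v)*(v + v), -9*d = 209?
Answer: 45765/174724 ≈ 0.26193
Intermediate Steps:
d = -209/9 (d = -⅑*209 = -209/9 ≈ -23.222)
S(v) = 4*v² (S(v) = (2*v)*(2*v) = 4*v²)
565/S(d) = 565/((4*(-209/9)²)) = 565/((4*(43681/81))) = 565/(174724/81) = 565*(81/174724) = 45765/174724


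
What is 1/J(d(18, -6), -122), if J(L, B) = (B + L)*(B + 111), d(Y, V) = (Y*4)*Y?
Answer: -1/12914 ≈ -7.7435e-5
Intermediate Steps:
d(Y, V) = 4*Y**2 (d(Y, V) = (4*Y)*Y = 4*Y**2)
J(L, B) = (111 + B)*(B + L) (J(L, B) = (B + L)*(111 + B) = (111 + B)*(B + L))
1/J(d(18, -6), -122) = 1/((-122)**2 + 111*(-122) + 111*(4*18**2) - 488*18**2) = 1/(14884 - 13542 + 111*(4*324) - 488*324) = 1/(14884 - 13542 + 111*1296 - 122*1296) = 1/(14884 - 13542 + 143856 - 158112) = 1/(-12914) = -1/12914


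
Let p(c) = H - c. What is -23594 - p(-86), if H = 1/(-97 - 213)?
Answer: -7340799/310 ≈ -23680.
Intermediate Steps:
H = -1/310 (H = 1/(-310) = -1/310 ≈ -0.0032258)
p(c) = -1/310 - c
-23594 - p(-86) = -23594 - (-1/310 - 1*(-86)) = -23594 - (-1/310 + 86) = -23594 - 1*26659/310 = -23594 - 26659/310 = -7340799/310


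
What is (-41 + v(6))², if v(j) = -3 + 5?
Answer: 1521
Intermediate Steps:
v(j) = 2
(-41 + v(6))² = (-41 + 2)² = (-39)² = 1521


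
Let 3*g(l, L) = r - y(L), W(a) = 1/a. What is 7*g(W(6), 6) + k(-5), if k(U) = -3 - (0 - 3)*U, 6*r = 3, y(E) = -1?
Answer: -29/2 ≈ -14.500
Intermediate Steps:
r = 1/2 (r = (1/6)*3 = 1/2 ≈ 0.50000)
k(U) = -3 + 3*U (k(U) = -3 - (-3)*U = -3 + 3*U)
g(l, L) = 1/2 (g(l, L) = (1/2 - 1*(-1))/3 = (1/2 + 1)/3 = (1/3)*(3/2) = 1/2)
7*g(W(6), 6) + k(-5) = 7*(1/2) + (-3 + 3*(-5)) = 7/2 + (-3 - 15) = 7/2 - 18 = -29/2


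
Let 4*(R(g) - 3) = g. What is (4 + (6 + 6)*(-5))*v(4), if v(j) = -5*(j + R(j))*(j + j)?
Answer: 17920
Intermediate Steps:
R(g) = 3 + g/4
v(j) = -10*j*(3 + 5*j/4) (v(j) = -5*(j + (3 + j/4))*(j + j) = -5*(3 + 5*j/4)*2*j = -10*j*(3 + 5*j/4))
(4 + (6 + 6)*(-5))*v(4) = (4 + (6 + 6)*(-5))*(-5/2*4*(12 + 5*4)) = (4 + 12*(-5))*(-5/2*4*(12 + 20)) = (4 - 60)*(-5/2*4*32) = -56*(-320) = 17920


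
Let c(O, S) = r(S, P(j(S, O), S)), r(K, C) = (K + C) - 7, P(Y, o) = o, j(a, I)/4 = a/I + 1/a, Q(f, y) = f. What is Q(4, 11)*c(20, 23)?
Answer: 156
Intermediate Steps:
j(a, I) = 4/a + 4*a/I (j(a, I) = 4*(a/I + 1/a) = 4*(1/a + a/I) = 4/a + 4*a/I)
r(K, C) = -7 + C + K (r(K, C) = (C + K) - 7 = -7 + C + K)
c(O, S) = -7 + 2*S (c(O, S) = -7 + S + S = -7 + 2*S)
Q(4, 11)*c(20, 23) = 4*(-7 + 2*23) = 4*(-7 + 46) = 4*39 = 156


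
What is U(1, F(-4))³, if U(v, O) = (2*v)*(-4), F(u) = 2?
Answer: -512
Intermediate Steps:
U(v, O) = -8*v
U(1, F(-4))³ = (-8*1)³ = (-8)³ = -512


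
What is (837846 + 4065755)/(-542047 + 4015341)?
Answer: 4903601/3473294 ≈ 1.4118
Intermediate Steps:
(837846 + 4065755)/(-542047 + 4015341) = 4903601/3473294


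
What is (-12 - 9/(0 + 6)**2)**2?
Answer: 2401/16 ≈ 150.06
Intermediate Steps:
(-12 - 9/(0 + 6)**2)**2 = (-12 - 9/(6**2))**2 = (-12 - 9/36)**2 = (-12 - 9*1/36)**2 = (-12 - 1/4)**2 = (-49/4)**2 = 2401/16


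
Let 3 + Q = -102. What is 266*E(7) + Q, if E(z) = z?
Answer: 1757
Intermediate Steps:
Q = -105 (Q = -3 - 102 = -105)
266*E(7) + Q = 266*7 - 105 = 1862 - 105 = 1757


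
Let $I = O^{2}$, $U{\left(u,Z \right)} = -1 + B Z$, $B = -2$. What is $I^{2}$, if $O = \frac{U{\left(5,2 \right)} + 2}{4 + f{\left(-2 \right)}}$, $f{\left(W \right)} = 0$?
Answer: $\frac{81}{256} \approx 0.31641$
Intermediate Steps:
$U{\left(u,Z \right)} = -1 - 2 Z$
$O = - \frac{3}{4}$ ($O = \frac{\left(-1 - 4\right) + 2}{4 + 0} = \frac{\left(-1 - 4\right) + 2}{4} = \left(-5 + 2\right) \frac{1}{4} = \left(-3\right) \frac{1}{4} = - \frac{3}{4} \approx -0.75$)
$I = \frac{9}{16}$ ($I = \left(- \frac{3}{4}\right)^{2} = \frac{9}{16} \approx 0.5625$)
$I^{2} = \left(\frac{9}{16}\right)^{2} = \frac{81}{256}$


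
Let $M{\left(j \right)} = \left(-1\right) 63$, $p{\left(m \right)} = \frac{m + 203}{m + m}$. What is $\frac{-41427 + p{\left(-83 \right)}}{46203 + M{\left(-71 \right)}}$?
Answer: $- \frac{1146167}{1276540} \approx -0.89787$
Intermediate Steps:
$p{\left(m \right)} = \frac{203 + m}{2 m}$
$M{\left(j \right)} = -63$
$\frac{-41427 + p{\left(-83 \right)}}{46203 + M{\left(-71 \right)}} = \frac{-41427 + \frac{203 - 83}{2 \left(-83\right)}}{46203 - 63} = \frac{-41427 + \frac{1}{2} \left(- \frac{1}{83}\right) 120}{46140} = \left(-41427 - \frac{60}{83}\right) \frac{1}{46140} = \left(- \frac{3438501}{83}\right) \frac{1}{46140} = - \frac{1146167}{1276540}$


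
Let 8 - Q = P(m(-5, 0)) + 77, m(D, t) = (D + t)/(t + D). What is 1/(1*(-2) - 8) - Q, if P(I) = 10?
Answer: 789/10 ≈ 78.900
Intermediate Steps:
m(D, t) = 1 (m(D, t) = (D + t)/(D + t) = 1)
Q = -79 (Q = 8 - (10 + 77) = 8 - 1*87 = 8 - 87 = -79)
1/(1*(-2) - 8) - Q = 1/(1*(-2) - 8) - 1*(-79) = 1/(-2 - 8) + 79 = 1/(-10) + 79 = -1/10 + 79 = 789/10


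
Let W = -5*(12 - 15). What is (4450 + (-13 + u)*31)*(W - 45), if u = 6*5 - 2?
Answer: -147450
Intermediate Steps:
u = 28 (u = 30 - 2 = 28)
W = 15 (W = -5*(-3) = 15)
(4450 + (-13 + u)*31)*(W - 45) = (4450 + (-13 + 28)*31)*(15 - 45) = (4450 + 15*31)*(-30) = (4450 + 465)*(-30) = 4915*(-30) = -147450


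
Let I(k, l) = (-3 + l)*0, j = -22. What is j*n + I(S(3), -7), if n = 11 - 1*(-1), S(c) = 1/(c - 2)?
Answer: -264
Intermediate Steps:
S(c) = 1/(-2 + c)
I(k, l) = 0
n = 12 (n = 11 + 1 = 12)
j*n + I(S(3), -7) = -22*12 + 0 = -264 + 0 = -264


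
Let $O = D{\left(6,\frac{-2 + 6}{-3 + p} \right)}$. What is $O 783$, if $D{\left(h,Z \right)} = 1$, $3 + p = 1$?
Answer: $783$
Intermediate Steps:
$p = -2$ ($p = -3 + 1 = -2$)
$O = 1$
$O 783 = 1 \cdot 783 = 783$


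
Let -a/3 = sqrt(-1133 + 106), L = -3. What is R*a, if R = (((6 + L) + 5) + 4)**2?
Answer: -432*I*sqrt(1027) ≈ -13844.0*I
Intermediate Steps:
a = -3*I*sqrt(1027) (a = -3*sqrt(-1133 + 106) = -3*I*sqrt(1027) ≈ -96.141*I)
R = 144 (R = (((6 - 3) + 5) + 4)**2 = ((3 + 5) + 4)**2 = (8 + 4)**2 = 12**2 = 144)
R*a = 144*(-3*I*sqrt(1027)) = -432*I*sqrt(1027)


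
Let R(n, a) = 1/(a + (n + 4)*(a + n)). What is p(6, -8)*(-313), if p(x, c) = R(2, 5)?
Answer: -313/47 ≈ -6.6596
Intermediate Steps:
R(n, a) = 1/(a + (4 + n)*(a + n))
p(x, c) = 1/47 (p(x, c) = 1/(2**2 + 4*2 + 5*5 + 5*2) = 1/(4 + 8 + 25 + 10) = 1/47)
p(6, -8)*(-313) = (1/47)*(-313) = -313/47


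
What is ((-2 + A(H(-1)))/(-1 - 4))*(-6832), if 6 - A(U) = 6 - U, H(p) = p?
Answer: -20496/5 ≈ -4099.2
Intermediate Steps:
A(U) = U (A(U) = 6 - (6 - U) = 6 + (-6 + U) = U)
((-2 + A(H(-1)))/(-1 - 4))*(-6832) = ((-2 - 1)/(-1 - 4))*(-6832) = -3/(-5)*(-6832) = -3*(-⅕)*(-6832) = (⅗)*(-6832) = -20496/5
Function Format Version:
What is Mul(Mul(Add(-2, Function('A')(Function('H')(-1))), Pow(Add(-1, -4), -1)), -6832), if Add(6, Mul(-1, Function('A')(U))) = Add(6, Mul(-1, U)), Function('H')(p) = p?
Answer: Rational(-20496, 5) ≈ -4099.2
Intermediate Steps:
Function('A')(U) = U (Function('A')(U) = Add(6, Mul(-1, Add(6, Mul(-1, U)))) = Add(6, Add(-6, U)) = U)
Mul(Mul(Add(-2, Function('A')(Function('H')(-1))), Pow(Add(-1, -4), -1)), -6832) = Mul(Mul(Add(-2, -1), Pow(Add(-1, -4), -1)), -6832) = Mul(Mul(-3, Pow(-5, -1)), -6832) = Mul(Mul(-3, Rational(-1, 5)), -6832) = Mul(Rational(3, 5), -6832) = Rational(-20496, 5)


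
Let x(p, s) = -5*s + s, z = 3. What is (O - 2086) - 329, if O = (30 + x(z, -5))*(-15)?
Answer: -3165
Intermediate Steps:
x(p, s) = -4*s
O = -750 (O = (30 - 4*(-5))*(-15) = (30 + 20)*(-15) = 50*(-15) = -750)
(O - 2086) - 329 = (-750 - 2086) - 329 = -2836 - 329 = -3165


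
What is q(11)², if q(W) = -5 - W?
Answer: 256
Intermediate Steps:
q(11)² = (-5 - 1*11)² = (-5 - 11)² = (-16)² = 256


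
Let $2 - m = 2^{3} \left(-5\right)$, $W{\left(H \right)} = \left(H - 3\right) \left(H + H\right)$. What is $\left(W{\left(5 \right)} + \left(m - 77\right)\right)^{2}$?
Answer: $225$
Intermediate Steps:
$W{\left(H \right)} = 2 H \left(-3 + H\right)$ ($W{\left(H \right)} = \left(-3 + H\right) 2 H = 2 H \left(-3 + H\right)$)
$m = 42$ ($m = 2 - 2^{3} \left(-5\right) = 2 - 8 \left(-5\right) = 2 - -40 = 2 + 40 = 42$)
$\left(W{\left(5 \right)} + \left(m - 77\right)\right)^{2} = \left(2 \cdot 5 \left(-3 + 5\right) + \left(42 - 77\right)\right)^{2} = \left(2 \cdot 5 \cdot 2 + \left(42 - 77\right)\right)^{2} = \left(20 - 35\right)^{2} = \left(-15\right)^{2} = 225$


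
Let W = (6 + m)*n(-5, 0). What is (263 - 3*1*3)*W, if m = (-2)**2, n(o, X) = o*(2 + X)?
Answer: -25400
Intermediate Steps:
m = 4
W = -100 (W = (6 + 4)*(-5*(2 + 0)) = 10*(-5*2) = 10*(-10) = -100)
(263 - 3*1*3)*W = (263 - 3*1*3)*(-100) = (263 - 3*3)*(-100) = (263 - 9)*(-100) = 254*(-100) = -25400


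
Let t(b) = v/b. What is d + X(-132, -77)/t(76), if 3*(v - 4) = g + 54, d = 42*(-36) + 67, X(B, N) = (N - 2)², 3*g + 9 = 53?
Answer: 1959577/121 ≈ 16195.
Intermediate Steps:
g = 44/3 (g = -3 + (⅓)*53 = -3 + 53/3 = 44/3 ≈ 14.667)
X(B, N) = (-2 + N)²
d = -1445 (d = -1512 + 67 = -1445)
v = 242/9 (v = 4 + (44/3 + 54)/3 = 4 + (⅓)*(206/3) = 4 + 206/9 = 242/9 ≈ 26.889)
t(b) = 242/(9*b)
d + X(-132, -77)/t(76) = -1445 + (-2 - 77)²/(((242/9)/76)) = -1445 + (-79)²/(((242/9)*(1/76))) = -1445 + 6241/(121/342) = -1445 + 6241*(342/121) = -1445 + 2134422/121 = 1959577/121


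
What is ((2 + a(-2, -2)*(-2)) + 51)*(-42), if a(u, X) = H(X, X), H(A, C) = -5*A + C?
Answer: -1554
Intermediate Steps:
H(A, C) = C - 5*A
a(u, X) = -4*X (a(u, X) = X - 5*X = -4*X)
((2 + a(-2, -2)*(-2)) + 51)*(-42) = ((2 - 4*(-2)*(-2)) + 51)*(-42) = ((2 + 8*(-2)) + 51)*(-42) = ((2 - 16) + 51)*(-42) = (-14 + 51)*(-42) = 37*(-42) = -1554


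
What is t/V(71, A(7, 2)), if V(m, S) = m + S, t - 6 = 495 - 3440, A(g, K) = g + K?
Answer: -2939/80 ≈ -36.737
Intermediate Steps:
A(g, K) = K + g
t = -2939 (t = 6 + (495 - 3440) = 6 - 2945 = -2939)
V(m, S) = S + m
t/V(71, A(7, 2)) = -2939/((2 + 7) + 71) = -2939/(9 + 71) = -2939/80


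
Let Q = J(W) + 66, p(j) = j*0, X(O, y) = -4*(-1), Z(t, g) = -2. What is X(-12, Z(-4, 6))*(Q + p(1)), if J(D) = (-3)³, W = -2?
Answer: 156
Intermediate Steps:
J(D) = -27
X(O, y) = 4
p(j) = 0
Q = 39 (Q = -27 + 66 = 39)
X(-12, Z(-4, 6))*(Q + p(1)) = 4*(39 + 0) = 4*39 = 156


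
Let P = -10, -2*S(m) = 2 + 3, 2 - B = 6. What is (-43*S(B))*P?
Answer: -1075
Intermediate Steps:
B = -4 (B = 2 - 1*6 = 2 - 6 = -4)
S(m) = -5/2 (S(m) = -(2 + 3)/2 = -½*5 = -5/2)
(-43*S(B))*P = -43*(-5/2)*(-10) = (215/2)*(-10) = -1075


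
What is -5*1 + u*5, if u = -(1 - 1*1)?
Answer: -5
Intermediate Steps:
u = 0 (u = -(1 - 1) = -1*0 = 0)
-5*1 + u*5 = -5*1 + 0*5 = -5 + 0 = -5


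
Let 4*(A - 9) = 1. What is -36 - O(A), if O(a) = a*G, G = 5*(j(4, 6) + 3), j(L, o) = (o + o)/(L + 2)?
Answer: -1069/4 ≈ -267.25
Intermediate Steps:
A = 37/4 (A = 9 + (1/4)*1 = 9 + 1/4 = 37/4 ≈ 9.2500)
j(L, o) = 2*o/(2 + L) (j(L, o) = (2*o)/(2 + L) = 2*o/(2 + L))
G = 25 (G = 5*(2*6/(2 + 4) + 3) = 5*(2*6/6 + 3) = 5*(2*6*(1/6) + 3) = 5*(2 + 3) = 5*5 = 25)
O(a) = 25*a (O(a) = a*25 = 25*a)
-36 - O(A) = -36 - 25*37/4 = -36 - 1*925/4 = -36 - 925/4 = -1069/4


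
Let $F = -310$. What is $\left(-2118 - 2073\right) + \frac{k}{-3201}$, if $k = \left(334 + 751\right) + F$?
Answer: $- \frac{13416166}{3201} \approx -4191.2$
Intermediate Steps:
$k = 775$ ($k = \left(334 + 751\right) - 310 = 1085 - 310 = 775$)
$\left(-2118 - 2073\right) + \frac{k}{-3201} = \left(-2118 - 2073\right) + \frac{775}{-3201} = -4191 + 775 \left(- \frac{1}{3201}\right) = -4191 - \frac{775}{3201} = - \frac{13416166}{3201}$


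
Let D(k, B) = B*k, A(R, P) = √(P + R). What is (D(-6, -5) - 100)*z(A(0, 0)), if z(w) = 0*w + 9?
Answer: -630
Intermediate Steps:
z(w) = 9 (z(w) = 0 + 9 = 9)
(D(-6, -5) - 100)*z(A(0, 0)) = (-5*(-6) - 100)*9 = (30 - 100)*9 = -70*9 = -630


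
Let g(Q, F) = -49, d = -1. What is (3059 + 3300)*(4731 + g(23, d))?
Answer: 29772838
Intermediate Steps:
(3059 + 3300)*(4731 + g(23, d)) = (3059 + 3300)*(4731 - 49) = 6359*4682 = 29772838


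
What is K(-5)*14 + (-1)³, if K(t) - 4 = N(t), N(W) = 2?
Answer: 83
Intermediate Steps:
K(t) = 6 (K(t) = 4 + 2 = 6)
K(-5)*14 + (-1)³ = 6*14 + (-1)³ = 84 - 1 = 83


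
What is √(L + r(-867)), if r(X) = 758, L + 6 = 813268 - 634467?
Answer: √179553 ≈ 423.74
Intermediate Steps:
L = 178795 (L = -6 + (813268 - 634467) = -6 + 178801 = 178795)
√(L + r(-867)) = √(178795 + 758) = √179553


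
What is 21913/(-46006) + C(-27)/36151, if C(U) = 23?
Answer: -791118725/1663162906 ≈ -0.47567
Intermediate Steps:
21913/(-46006) + C(-27)/36151 = 21913/(-46006) + 23/36151 = 21913*(-1/46006) + 23*(1/36151) = -21913/46006 + 23/36151 = -791118725/1663162906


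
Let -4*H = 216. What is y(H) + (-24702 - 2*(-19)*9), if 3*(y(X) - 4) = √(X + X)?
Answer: -24356 + 2*I*√3 ≈ -24356.0 + 3.4641*I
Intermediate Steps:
H = -54 (H = -¼*216 = -54)
y(X) = 4 + √2*√X/3 (y(X) = 4 + √(X + X)/3 = 4 + √(2*X)/3 = 4 + (√2*√X)/3 = 4 + √2*√X/3)
y(H) + (-24702 - 2*(-19)*9) = (4 + √2*√(-54)/3) + (-24702 - 2*(-19)*9) = (4 + √2*(3*I*√6)/3) + (-24702 + 38*9) = (4 + 2*I*√3) + (-24702 + 342) = (4 + 2*I*√3) - 24360 = -24356 + 2*I*√3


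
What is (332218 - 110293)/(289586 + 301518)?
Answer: 221925/591104 ≈ 0.37544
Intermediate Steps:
(332218 - 110293)/(289586 + 301518) = 221925/591104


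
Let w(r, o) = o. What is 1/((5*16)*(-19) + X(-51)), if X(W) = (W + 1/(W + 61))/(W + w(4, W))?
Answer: -1020/1549891 ≈ -0.00065811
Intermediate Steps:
X(W) = (W + 1/(61 + W))/(2*W) (X(W) = (W + 1/(W + 61))/(W + W) = (W + 1/(61 + W))/((2*W)) = (W + 1/(61 + W))*(1/(2*W)) = (W + 1/(61 + W))/(2*W))
1/((5*16)*(-19) + X(-51)) = 1/((5*16)*(-19) + (½)*(1 + (-51)² + 61*(-51))/(-51*(61 - 51))) = 1/(80*(-19) + (½)*(-1/51)*(1 + 2601 - 3111)/10) = 1/(-1520 + (½)*(-1/51)*(⅒)*(-509)) = 1/(-1520 + 509/1020) = 1/(-1549891/1020) = -1020/1549891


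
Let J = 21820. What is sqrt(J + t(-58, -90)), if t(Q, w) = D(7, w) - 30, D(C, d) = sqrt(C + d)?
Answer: sqrt(21790 + I*sqrt(83)) ≈ 147.61 + 0.031*I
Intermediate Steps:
t(Q, w) = -30 + sqrt(7 + w) (t(Q, w) = sqrt(7 + w) - 30 = -30 + sqrt(7 + w))
sqrt(J + t(-58, -90)) = sqrt(21820 + (-30 + sqrt(7 - 90))) = sqrt(21820 + (-30 + sqrt(-83))) = sqrt(21820 + (-30 + I*sqrt(83))) = sqrt(21790 + I*sqrt(83))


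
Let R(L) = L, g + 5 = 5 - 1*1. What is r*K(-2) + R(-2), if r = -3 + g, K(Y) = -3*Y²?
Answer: 46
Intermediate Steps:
g = -1 (g = -5 + (5 - 1*1) = -5 + (5 - 1) = -5 + 4 = -1)
r = -4 (r = -3 - 1 = -4)
r*K(-2) + R(-2) = -(-12)*(-2)² - 2 = -(-12)*4 - 2 = -4*(-12) - 2 = 48 - 2 = 46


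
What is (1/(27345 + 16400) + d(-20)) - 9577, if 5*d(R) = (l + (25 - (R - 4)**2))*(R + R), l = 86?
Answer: -256214464/43745 ≈ -5857.0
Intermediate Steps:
d(R) = 2*R*(111 - (-4 + R)**2)/5 (d(R) = ((86 + (25 - (R - 4)**2))*(R + R))/5 = ((86 + (25 - (-4 + R)**2))*(2*R))/5 = ((111 - (-4 + R)**2)*(2*R))/5 = (2*R*(111 - (-4 + R)**2))/5 = 2*R*(111 - (-4 + R)**2)/5)
(1/(27345 + 16400) + d(-20)) - 9577 = (1/(27345 + 16400) + (2/5)*(-20)*(111 - (-4 - 20)**2)) - 9577 = (1/43745 + (2/5)*(-20)*(111 - 1*(-24)**2)) - 9577 = (1/43745 + (2/5)*(-20)*(111 - 1*576)) - 9577 = (1/43745 + (2/5)*(-20)*(111 - 576)) - 9577 = (1/43745 + (2/5)*(-20)*(-465)) - 9577 = (1/43745 + 3720) - 9577 = 162731401/43745 - 9577 = -256214464/43745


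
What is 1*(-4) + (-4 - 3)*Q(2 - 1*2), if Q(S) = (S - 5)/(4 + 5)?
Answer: -⅑ ≈ -0.11111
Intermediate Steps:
Q(S) = -5/9 + S/9 (Q(S) = (-5 + S)/9 = (-5 + S)*(⅑) = -5/9 + S/9)
1*(-4) + (-4 - 3)*Q(2 - 1*2) = 1*(-4) + (-4 - 3)*(-5/9 + (2 - 1*2)/9) = -4 - 7*(-5/9 + (2 - 2)/9) = -4 - 7*(-5/9 + (⅑)*0) = -4 - 7*(-5/9 + 0) = -4 - 7*(-5/9) = -4 + 35/9 = -⅑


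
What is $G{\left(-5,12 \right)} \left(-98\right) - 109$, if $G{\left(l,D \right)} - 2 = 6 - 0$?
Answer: $-893$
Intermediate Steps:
$G{\left(l,D \right)} = 8$ ($G{\left(l,D \right)} = 2 + \left(6 - 0\right) = 2 + \left(6 + 0\right) = 2 + 6 = 8$)
$G{\left(-5,12 \right)} \left(-98\right) - 109 = 8 \left(-98\right) - 109 = -784 - 109 = -893$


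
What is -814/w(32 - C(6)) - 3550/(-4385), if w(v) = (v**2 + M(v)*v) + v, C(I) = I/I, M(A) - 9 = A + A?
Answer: 1553152/2800261 ≈ 0.55465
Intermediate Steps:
M(A) = 9 + 2*A (M(A) = 9 + (A + A) = 9 + 2*A)
C(I) = 1
w(v) = v + v**2 + v*(9 + 2*v) (w(v) = (v**2 + (9 + 2*v)*v) + v = (v**2 + v*(9 + 2*v)) + v = v + v**2 + v*(9 + 2*v))
-814/w(32 - C(6)) - 3550/(-4385) = -814*1/((10 + 3*(32 - 1*1))*(32 - 1*1)) - 3550/(-4385) = -814*1/((10 + 3*(32 - 1))*(32 - 1)) - 3550*(-1/4385) = -814*1/(31*(10 + 3*31)) + 710/877 = -814*1/(31*(10 + 93)) + 710/877 = -814/(31*103) + 710/877 = -814/3193 + 710/877 = 1553152/2800261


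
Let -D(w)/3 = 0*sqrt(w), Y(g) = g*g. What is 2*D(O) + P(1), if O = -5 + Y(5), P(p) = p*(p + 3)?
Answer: 4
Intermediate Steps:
Y(g) = g**2
P(p) = p*(3 + p)
O = 20 (O = -5 + 5**2 = -5 + 25 = 20)
D(w) = 0 (D(w) = -0*sqrt(w) = -3*0 = 0)
2*D(O) + P(1) = 2*0 + 1*(3 + 1) = 0 + 1*4 = 0 + 4 = 4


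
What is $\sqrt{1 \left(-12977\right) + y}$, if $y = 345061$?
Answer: $2 \sqrt{83021} \approx 576.27$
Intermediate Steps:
$\sqrt{1 \left(-12977\right) + y} = \sqrt{1 \left(-12977\right) + 345061} = \sqrt{-12977 + 345061} = \sqrt{332084} = 2 \sqrt{83021}$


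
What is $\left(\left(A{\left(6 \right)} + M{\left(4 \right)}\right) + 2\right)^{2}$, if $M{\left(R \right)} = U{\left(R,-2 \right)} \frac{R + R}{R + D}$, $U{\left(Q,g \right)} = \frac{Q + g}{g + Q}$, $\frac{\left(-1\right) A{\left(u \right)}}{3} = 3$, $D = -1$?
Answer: $\frac{169}{9} \approx 18.778$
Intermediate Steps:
$A{\left(u \right)} = -9$ ($A{\left(u \right)} = \left(-3\right) 3 = -9$)
$U{\left(Q,g \right)} = 1$ ($U{\left(Q,g \right)} = \frac{Q + g}{Q + g} = 1$)
$M{\left(R \right)} = \frac{2 R}{-1 + R}$ ($M{\left(R \right)} = 1 \frac{R + R}{R - 1} = 1 \frac{2 R}{-1 + R} = \frac{2 R}{-1 + R}$)
$\left(\left(A{\left(6 \right)} + M{\left(4 \right)}\right) + 2\right)^{2} = \left(\left(-9 + 2 \cdot 4 \frac{1}{-1 + 4}\right) + 2\right)^{2} = \left(\left(-9 + 2 \cdot 4 \cdot \frac{1}{3}\right) + 2\right)^{2} = \left(\left(-9 + \frac{8}{3}\right) + 2\right)^{2} = \left(- \frac{19}{3} + 2\right)^{2} = \left(- \frac{13}{3}\right)^{2} = \frac{169}{9}$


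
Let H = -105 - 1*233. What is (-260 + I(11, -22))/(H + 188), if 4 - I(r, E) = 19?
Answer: 11/6 ≈ 1.8333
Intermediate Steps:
I(r, E) = -15 (I(r, E) = 4 - 1*19 = 4 - 19 = -15)
H = -338 (H = -105 - 233 = -338)
(-260 + I(11, -22))/(H + 188) = (-260 - 15)/(-338 + 188) = -275/(-150) = -275*(-1/150) = 11/6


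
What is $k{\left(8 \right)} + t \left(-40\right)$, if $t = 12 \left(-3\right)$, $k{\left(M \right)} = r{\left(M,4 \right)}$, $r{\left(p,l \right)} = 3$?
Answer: $1443$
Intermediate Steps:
$k{\left(M \right)} = 3$
$t = -36$
$k{\left(8 \right)} + t \left(-40\right) = 3 - -1440 = 3 + 1440 = 1443$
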